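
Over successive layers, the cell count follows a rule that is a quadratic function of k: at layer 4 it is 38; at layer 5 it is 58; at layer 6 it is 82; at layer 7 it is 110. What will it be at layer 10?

Write the value at k as T(k).
First differences: 20, 24, 28. Second differences: 4, 4.
Level-2 differences are constant, so T has degree 2.
Fitting a degree-2 polynomial gives T(k) = 2k² + 2k - 2.
Then T(10) = 218.

218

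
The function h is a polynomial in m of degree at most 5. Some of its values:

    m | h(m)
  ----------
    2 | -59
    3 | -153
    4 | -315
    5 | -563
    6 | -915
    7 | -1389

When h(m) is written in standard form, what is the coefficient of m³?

First differences: -94, -162, -248, -352, -474. Second differences: -68, -86, -104, -122. Third differences: -18, -18, -18.
Level-3 differences are constant, so h has degree 3.
Fitting a degree-3 polynomial gives h(m) = -3m³ - 7m² - 2m - 3.
The coefficient of m³ is -3.

-3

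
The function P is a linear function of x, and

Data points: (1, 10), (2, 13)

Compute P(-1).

4

Write P(x) = ax + b; the 2 given values yield a linear system in the 2 coefficients.
Solving, P(x) = 3x + 7.
Then P(-1) = 4.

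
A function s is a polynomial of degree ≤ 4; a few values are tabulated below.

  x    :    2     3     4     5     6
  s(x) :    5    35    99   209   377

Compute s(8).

935

First differences: 30, 64, 110, 168. Second differences: 34, 46, 58. Third differences: 12, 12.
Level-3 differences are constant, so s has degree 3.
Fitting a degree-3 polynomial gives s(x) = 2x³ - x² - 3x - 1.
Then s(8) = 935.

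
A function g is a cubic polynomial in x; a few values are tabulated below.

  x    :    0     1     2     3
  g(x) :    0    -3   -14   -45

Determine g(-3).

Write g(x) = ax³ + bx² + cx + d; the 4 given values yield a linear system in the 4 coefficients.
Solving, g(x) = -2x³ + 2x² - 3x.
Then g(-3) = 81.

81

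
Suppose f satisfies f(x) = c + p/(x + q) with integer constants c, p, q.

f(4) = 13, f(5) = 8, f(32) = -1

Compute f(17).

(f(x) − c)(x + q) = p for each data point; the three points give a linear system in c and q, then p follows.
Solving: c = -2, q = -2, p = 30, so f(x) = -2 + 30/(x − 2).
Then f(17) = -2 + 30/15 = 0.

0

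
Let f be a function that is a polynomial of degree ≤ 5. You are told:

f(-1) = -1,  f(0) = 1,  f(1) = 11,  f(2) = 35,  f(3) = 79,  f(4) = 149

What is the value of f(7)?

First differences: 2, 10, 24, 44, 70. Second differences: 8, 14, 20, 26. Third differences: 6, 6, 6.
Level-3 differences are constant, so f has degree 3.
Fitting a degree-3 polynomial gives f(k) = k³ + 4k² + 5k + 1.
Then f(7) = 575.

575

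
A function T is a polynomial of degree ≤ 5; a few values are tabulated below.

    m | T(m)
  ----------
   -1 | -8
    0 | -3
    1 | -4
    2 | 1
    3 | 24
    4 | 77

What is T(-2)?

-31

First differences: 5, -1, 5, 23, 53. Second differences: -6, 6, 18, 30. Third differences: 12, 12, 12.
Level-3 differences are constant, so T has degree 3.
Fitting a degree-3 polynomial gives T(m) = 2m³ - 3m² - 3.
Then T(-2) = -31.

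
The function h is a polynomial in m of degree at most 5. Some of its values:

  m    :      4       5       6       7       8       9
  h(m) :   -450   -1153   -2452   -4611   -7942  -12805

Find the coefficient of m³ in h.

First differences: -703, -1299, -2159, -3331, -4863. Second differences: -596, -860, -1172, -1532. Third differences: -264, -312, -360. Fourth differences: -48, -48.
Level-4 differences are constant, so h has degree 4.
Fitting a degree-4 polynomial gives h(m) = -2m^4 + 4m² - m + 2.
The coefficient of m³ is 0.

0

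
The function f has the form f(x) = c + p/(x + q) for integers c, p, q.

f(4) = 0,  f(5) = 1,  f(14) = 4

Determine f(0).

(f(x) − c)(x + q) = p for each data point; the three points give a linear system in c and q, then p follows.
Solving: c = 6, q = 1, p = -30, so f(x) = 6 − 30/(x + 1).
Then f(0) = 6 − 30/1 = -24.

-24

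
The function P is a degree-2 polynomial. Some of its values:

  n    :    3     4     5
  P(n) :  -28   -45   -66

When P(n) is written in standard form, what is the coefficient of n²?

Write P(n) = an² + bn + c; the 3 given values yield a linear system in the 3 coefficients.
Solving, P(n) = -2n² - 3n - 1.
The coefficient of n² is -2.

-2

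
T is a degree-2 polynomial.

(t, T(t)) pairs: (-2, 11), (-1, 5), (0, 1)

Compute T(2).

Write T(t) = at² + bt + c; the 3 given values yield a linear system in the 3 coefficients.
Solving, T(t) = t² - 3t + 1.
Then T(2) = -1.

-1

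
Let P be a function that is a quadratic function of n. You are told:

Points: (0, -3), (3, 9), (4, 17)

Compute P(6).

Write P(n) = an² + bn + c; the 3 given values yield a linear system in the 3 coefficients.
Solving, P(n) = n² + n - 3.
Then P(6) = 39.

39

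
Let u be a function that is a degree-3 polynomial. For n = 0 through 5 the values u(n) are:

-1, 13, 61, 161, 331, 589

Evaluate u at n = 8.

First differences: 14, 48, 100, 170, 258. Second differences: 34, 52, 70, 88. Third differences: 18, 18, 18.
Level-3 differences are constant, so u has degree 3.
Fitting a degree-3 polynomial gives u(n) = 3n³ + 8n² + 3n - 1.
Then u(8) = 2071.

2071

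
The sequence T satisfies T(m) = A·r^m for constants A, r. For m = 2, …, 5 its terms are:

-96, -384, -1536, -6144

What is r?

Consecutive ratio: -384/(-96) = 4, and -1536/(-384) = 4, so r = 4.
Then A·4^2 = -96 gives A = -6, and T(m) = -6·4^m.

4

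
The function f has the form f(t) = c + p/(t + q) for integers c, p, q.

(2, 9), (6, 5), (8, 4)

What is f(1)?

(f(t) − c)(t + q) = p for each data point; the three points give a linear system in c and q, then p follows.
Solving: c = -1, q = 4, p = 60, so f(t) = -1 + 60/(t + 4).
Then f(1) = -1 + 60/5 = 11.

11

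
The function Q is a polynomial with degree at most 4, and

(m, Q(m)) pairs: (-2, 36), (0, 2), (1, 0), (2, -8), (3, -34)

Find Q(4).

-90

Write Q(m) = am^4 + bm³ + cm² + dm + e; the 5 given values yield a linear system in the 5 coefficients.
Solving, the leading coefficient vanishes, and Q(m) = -2m³ + 3m² - 3m + 2.
Then Q(4) = -90.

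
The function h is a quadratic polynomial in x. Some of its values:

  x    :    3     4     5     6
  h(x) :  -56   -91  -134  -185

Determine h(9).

First differences: -35, -43, -51. Second differences: -8, -8.
Level-2 differences are constant, so h has degree 2.
Fitting a degree-2 polynomial gives h(x) = -4x² - 7x + 1.
Then h(9) = -386.

-386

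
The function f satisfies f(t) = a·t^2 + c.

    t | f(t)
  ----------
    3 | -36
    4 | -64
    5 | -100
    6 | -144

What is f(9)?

-324

From f(3) = -36 and f(4) = -64: 9a + c = -36 and 16a + c = -64.
Subtracting: 7a = -28, so a = -4; then c = -36 − (-4)·9 = 0.
So f(t) = -4t² + 0, and f(9) = -324.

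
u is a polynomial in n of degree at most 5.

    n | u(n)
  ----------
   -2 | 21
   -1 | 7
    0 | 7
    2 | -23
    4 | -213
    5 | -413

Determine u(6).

-707

Write u(n) = an^5 + bn^4 + cn³ + dn² + en + p; the 6 given values yield a linear system in the 6 coefficients.
Solving, the top 2 coefficients vanish, and u(n) = -3n³ - 2n² + n + 7.
Then u(6) = -707.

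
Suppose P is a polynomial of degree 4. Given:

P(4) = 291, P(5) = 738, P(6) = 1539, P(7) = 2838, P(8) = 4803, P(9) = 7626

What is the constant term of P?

First differences: 447, 801, 1299, 1965, 2823. Second differences: 354, 498, 666, 858. Third differences: 144, 168, 192. Fourth differences: 24, 24.
Level-4 differences are constant, so P has degree 4.
Fitting a degree-4 polynomial gives P(k) = k^4 + 2k³ - 4k² - 8k + 3.
The constant term is P(0) = 3.

3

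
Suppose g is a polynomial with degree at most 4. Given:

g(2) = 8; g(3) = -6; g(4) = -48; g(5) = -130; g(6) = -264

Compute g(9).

First differences: -14, -42, -82, -134. Second differences: -28, -40, -52. Third differences: -12, -12.
Level-3 differences are constant, so g has degree 3.
Fitting a degree-3 polynomial gives g(m) = -2m³ + 4m² + 4m.
Then g(9) = -1098.

-1098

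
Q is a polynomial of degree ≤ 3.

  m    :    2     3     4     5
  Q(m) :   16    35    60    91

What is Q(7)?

171

First differences: 19, 25, 31. Second differences: 6, 6.
Level-2 differences are constant, so Q has degree 2.
Fitting a degree-2 polynomial gives Q(m) = 3m² + 4m - 4.
Then Q(7) = 171.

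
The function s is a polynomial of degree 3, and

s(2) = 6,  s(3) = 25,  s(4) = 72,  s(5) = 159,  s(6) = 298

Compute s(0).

Write s(t) = at³ + bt² + ct + d; the 5 given values yield a linear system in the 4 coefficients.
Solving, s(t) = 2t³ - 4t² + t + 4.
Then s(0) = 4.

4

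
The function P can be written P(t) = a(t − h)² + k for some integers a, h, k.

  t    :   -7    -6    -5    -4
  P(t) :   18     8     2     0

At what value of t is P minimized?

First differences -10, -6, -2; second difference 4 = 2a, so a = 2.
Expanding, the t-coefficient is −2ah = -4h; matching it to the data gives h = -4, and then k = 0.
So P(t) = 2(t + 4)² + 0.
Hence h = -4.

-4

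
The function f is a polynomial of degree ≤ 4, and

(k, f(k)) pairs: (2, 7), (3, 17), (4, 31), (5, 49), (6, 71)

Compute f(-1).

Write f(k) = ak^4 + bk³ + ck² + dk + e; the 5 given values yield a linear system in the 5 coefficients.
Solving, the top 2 coefficients vanish, and f(k) = 2k² - 1.
Then f(-1) = 1.

1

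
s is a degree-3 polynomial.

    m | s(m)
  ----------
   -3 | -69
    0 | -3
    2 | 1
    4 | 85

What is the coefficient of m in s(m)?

Write s(m) = am³ + bm² + cm + d; the 4 given values yield a linear system in the 4 coefficients.
Solving, s(m) = 2m³ - 2m² - 2m - 3.
The coefficient of m is -2.

-2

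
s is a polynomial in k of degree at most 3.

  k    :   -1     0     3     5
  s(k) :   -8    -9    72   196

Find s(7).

376

Write s(k) = ak³ + bk² + ck + d; the 4 given values yield a linear system in the 4 coefficients.
Solving, the leading coefficient vanishes, and s(k) = 7k² + 6k - 9.
Then s(7) = 376.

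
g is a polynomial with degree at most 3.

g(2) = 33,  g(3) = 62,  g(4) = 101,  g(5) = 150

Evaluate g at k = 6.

First differences: 29, 39, 49. Second differences: 10, 10.
Level-2 differences are constant, so g has degree 2.
Fitting a degree-2 polynomial gives g(k) = 5k² + 4k + 5.
Then g(6) = 209.

209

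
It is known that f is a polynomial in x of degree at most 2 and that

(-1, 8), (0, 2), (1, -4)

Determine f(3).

First differences: -6, -6.
Level-1 differences are constant, so f has degree 1.
Fitting a degree-1 polynomial gives f(x) = -6x + 2.
Then f(3) = -16.

-16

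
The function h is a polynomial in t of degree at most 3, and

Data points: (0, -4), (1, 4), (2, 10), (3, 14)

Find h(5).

Write h(t) = at³ + bt² + ct + d; the 4 given values yield a linear system in the 4 coefficients.
Solving, the leading coefficient vanishes, and h(t) = -t² + 9t - 4.
Then h(5) = 16.

16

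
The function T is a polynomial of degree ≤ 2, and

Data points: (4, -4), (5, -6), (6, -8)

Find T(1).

2

First differences: -2, -2.
Level-1 differences are constant, so T has degree 1.
Fitting a degree-1 polynomial gives T(t) = -2t + 4.
Then T(1) = 2.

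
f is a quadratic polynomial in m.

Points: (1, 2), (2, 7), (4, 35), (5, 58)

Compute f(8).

163

Write f(m) = am² + bm + c; the 4 given values yield a linear system in the 3 coefficients.
Solving, f(m) = 3m² - 4m + 3.
Then f(8) = 163.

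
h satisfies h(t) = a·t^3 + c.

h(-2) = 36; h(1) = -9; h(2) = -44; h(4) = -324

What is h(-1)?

From h(-2) = 36 and h(1) = -9: -8a + c = 36 and 1a + c = -9.
Subtracting: 9a = -45, so a = -5; then c = 36 − (-5)·(-8) = -4.
So h(t) = -5t³ − 4, and h(-1) = 1.

1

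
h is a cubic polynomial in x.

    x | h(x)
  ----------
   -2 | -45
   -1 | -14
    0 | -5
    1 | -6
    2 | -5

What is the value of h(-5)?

-390

First differences: 31, 9, -1, 1. Second differences: -22, -10, 2. Third differences: 12, 12.
Level-3 differences are constant, so h has degree 3.
Fitting a degree-3 polynomial gives h(x) = 2x³ - 5x² + 2x - 5.
Then h(-5) = -390.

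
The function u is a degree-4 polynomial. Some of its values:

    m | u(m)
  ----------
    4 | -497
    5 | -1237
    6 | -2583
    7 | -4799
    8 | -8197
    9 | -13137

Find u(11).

Write u(m) = am^4 + bm³ + cm² + dm + e; the 6 given values yield a linear system in the 5 coefficients.
Solving, u(m) = -2m^4 - m² + 7m + 3.
Then u(11) = -29323.

-29323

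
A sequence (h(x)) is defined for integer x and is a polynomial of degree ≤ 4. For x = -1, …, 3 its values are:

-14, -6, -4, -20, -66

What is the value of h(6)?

-504

Write h(x) = ax^4 + bx³ + cx² + dx + e; the 5 given values yield a linear system in the 5 coefficients.
Solving, the leading coefficient vanishes, and h(x) = -2x³ - 3x² + 7x - 6.
Then h(6) = -504.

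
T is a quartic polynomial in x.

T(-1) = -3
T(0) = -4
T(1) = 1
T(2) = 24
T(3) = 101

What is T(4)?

292

Write T(x) = ax^4 + bx³ + cx² + dx + e; the 5 given values yield a linear system in the 5 coefficients.
Solving, T(x) = x^4 + 2x² + 2x - 4.
Then T(4) = 292.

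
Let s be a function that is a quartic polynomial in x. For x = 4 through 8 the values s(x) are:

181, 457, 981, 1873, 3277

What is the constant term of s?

-3

Write s(x) = ax^4 + bx³ + cx² + dx + e; the 5 given values yield a linear system in the 5 coefficients.
Solving, s(x) = x^4 - 2x³ + 3x² + 2x - 3.
The constant term is s(0) = -3.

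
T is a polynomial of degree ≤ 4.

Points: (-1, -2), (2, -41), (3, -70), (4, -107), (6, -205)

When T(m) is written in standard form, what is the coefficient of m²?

-4

Write T(m) = am^4 + bm³ + cm² + dm + e; the 5 given values yield a linear system in the 5 coefficients.
Solving, the top 2 coefficients vanish, and T(m) = -4m² - 9m - 7.
The coefficient of m² is -4.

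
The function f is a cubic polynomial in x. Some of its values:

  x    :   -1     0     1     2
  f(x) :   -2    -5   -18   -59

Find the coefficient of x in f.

-5

Write f(x) = ax³ + bx² + cx + d; the 4 given values yield a linear system in the 4 coefficients.
Solving, f(x) = -3x³ - 5x² - 5x - 5.
The coefficient of x is -5.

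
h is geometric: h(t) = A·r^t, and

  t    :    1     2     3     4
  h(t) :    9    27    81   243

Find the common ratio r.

3

Consecutive ratio: 27/9 = 3, and 81/27 = 3, so r = 3.
Then A·3^1 = 9 gives A = 3, and h(t) = 3·3^t.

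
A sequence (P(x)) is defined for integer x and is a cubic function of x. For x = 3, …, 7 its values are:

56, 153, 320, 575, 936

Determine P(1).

First differences: 97, 167, 255, 361. Second differences: 70, 88, 106. Third differences: 18, 18.
Level-3 differences are constant, so P has degree 3.
Fitting a degree-3 polynomial gives P(x) = 3x³ - x² - 7x + 5.
Then P(1) = 0.

0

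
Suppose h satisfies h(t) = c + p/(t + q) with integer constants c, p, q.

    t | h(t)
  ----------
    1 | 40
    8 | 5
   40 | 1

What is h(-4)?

(h(t) − c)(t + q) = p for each data point; the three points give a linear system in c and q, then p follows.
Solving: c = 0, q = 0, p = 40, so h(t) = 40/(t + 0).
Then h(-4) = 0 + 40/(-4) = -10.

-10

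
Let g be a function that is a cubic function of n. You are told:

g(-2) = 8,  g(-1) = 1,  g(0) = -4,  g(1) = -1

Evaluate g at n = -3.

Write g(n) = an³ + bn² + cn + d; the 4 given values yield a linear system in the 4 coefficients.
Solving, g(n) = n³ + 4n² - 2n - 4.
Then g(-3) = 11.

11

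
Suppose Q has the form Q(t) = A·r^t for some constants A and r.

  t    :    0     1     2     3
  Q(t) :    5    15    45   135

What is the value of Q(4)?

Consecutive ratio: 15/5 = 3, and 45/15 = 3, so r = 3.
Then A·3^0 = 5 gives A = 5, and Q(t) = 5·3^t.
Q(4) = 5·3^4 = 405.

405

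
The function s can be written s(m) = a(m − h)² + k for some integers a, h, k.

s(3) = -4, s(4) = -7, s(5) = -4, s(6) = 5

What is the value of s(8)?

First differences -3, 3, 9; second difference 6 = 2a, so a = 3.
Expanding, the m-coefficient is −2ah = -6h; matching it to the data gives h = 4, and then k = -7.
So s(m) = 3(m − 4)² − 7.
s(8) = 3·4² − 7 = 41.

41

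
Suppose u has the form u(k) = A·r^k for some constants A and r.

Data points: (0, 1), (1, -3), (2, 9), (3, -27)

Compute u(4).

81

Consecutive ratio: -3/1 = -3, and 9/(-3) = -3, so r = -3.
Then A·(-3)^0 = 1 gives A = 1, and u(k) = 1·(-3)^k.
u(4) = 1·(-3)^4 = 81.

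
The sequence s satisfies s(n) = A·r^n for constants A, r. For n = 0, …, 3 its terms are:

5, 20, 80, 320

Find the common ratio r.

Consecutive ratio: 20/5 = 4, and 80/20 = 4, so r = 4.
Then A·4^0 = 5 gives A = 5, and s(n) = 5·4^n.

4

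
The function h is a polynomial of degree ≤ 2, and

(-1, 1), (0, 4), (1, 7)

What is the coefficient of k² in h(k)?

First differences: 3, 3.
Level-1 differences are constant, so h has degree 1.
Fitting a degree-1 polynomial gives h(k) = 3k + 4.
The coefficient of k² is 0.

0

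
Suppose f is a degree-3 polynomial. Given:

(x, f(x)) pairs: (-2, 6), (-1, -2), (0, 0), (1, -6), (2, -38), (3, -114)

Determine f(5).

-470

Write f(x) = ax³ + bx² + cx + d; the 6 given values yield a linear system in the 4 coefficients.
Solving, f(x) = -3x³ - 4x² + x.
Then f(5) = -470.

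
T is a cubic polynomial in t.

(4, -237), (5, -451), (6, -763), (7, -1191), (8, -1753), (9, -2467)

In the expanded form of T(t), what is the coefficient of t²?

First differences: -214, -312, -428, -562, -714. Second differences: -98, -116, -134, -152. Third differences: -18, -18, -18.
Level-3 differences are constant, so T has degree 3.
Fitting a degree-3 polynomial gives T(t) = -3t³ - 4t² + 5t - 1.
The coefficient of t² is -4.

-4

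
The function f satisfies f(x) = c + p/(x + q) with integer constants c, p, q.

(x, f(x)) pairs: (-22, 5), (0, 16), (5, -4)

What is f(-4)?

8

(f(x) − c)(x + q) = p for each data point; the three points give a linear system in c and q, then p follows.
Solving: c = 4, q = -2, p = -24, so f(x) = 4 − 24/(x − 2).
Then f(-4) = 4 − 24/(-6) = 8.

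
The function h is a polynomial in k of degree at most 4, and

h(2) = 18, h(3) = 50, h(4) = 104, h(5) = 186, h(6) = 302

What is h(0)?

-4

First differences: 32, 54, 82, 116. Second differences: 22, 28, 34. Third differences: 6, 6.
Level-3 differences are constant, so h has degree 3.
Fitting a degree-3 polynomial gives h(k) = k³ + 2k² + 3k - 4.
Then h(0) = -4.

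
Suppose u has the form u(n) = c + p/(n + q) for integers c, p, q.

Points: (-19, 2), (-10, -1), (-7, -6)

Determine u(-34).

(u(n) − c)(n + q) = p for each data point; the three points give a linear system in c and q, then p follows.
Solving: c = 4, q = 4, p = 30, so u(n) = 4 + 30/(n + 4).
Then u(-34) = 4 + 30/(-30) = 3.

3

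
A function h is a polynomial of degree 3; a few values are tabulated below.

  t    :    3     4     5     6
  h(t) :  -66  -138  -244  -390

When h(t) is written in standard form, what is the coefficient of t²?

-5

Write h(t) = at³ + bt² + ct + d; the 4 given values yield a linear system in the 4 coefficients.
Solving, h(t) = -t³ - 5t² + 6.
The coefficient of t² is -5.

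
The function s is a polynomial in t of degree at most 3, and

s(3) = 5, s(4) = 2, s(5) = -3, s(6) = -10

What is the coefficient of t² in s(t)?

-1

First differences: -3, -5, -7. Second differences: -2, -2.
Level-2 differences are constant, so s has degree 2.
Fitting a degree-2 polynomial gives s(t) = -t² + 4t + 2.
The coefficient of t² is -1.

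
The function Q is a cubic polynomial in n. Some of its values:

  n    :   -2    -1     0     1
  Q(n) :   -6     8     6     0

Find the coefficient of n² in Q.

-2

Write Q(n) = an³ + bn² + cn + d; the 4 given values yield a linear system in the 4 coefficients.
Solving, Q(n) = 2n³ - 2n² - 6n + 6.
The coefficient of n² is -2.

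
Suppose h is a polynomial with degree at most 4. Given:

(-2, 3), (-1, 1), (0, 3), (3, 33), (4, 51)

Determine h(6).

99

Write h(x) = ax^4 + bx³ + cx² + dx + e; the 5 given values yield a linear system in the 5 coefficients.
Solving, the top 2 coefficients vanish, and h(x) = 2x² + 4x + 3.
Then h(6) = 99.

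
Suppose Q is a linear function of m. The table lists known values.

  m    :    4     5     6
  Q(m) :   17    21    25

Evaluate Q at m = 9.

37

Write Q(m) = am + b; the 3 given values yield a linear system in the 2 coefficients.
Solving, Q(m) = 4m + 1.
Then Q(9) = 37.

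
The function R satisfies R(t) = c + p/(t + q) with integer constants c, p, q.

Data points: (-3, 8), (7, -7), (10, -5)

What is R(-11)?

(R(t) − c)(t + q) = p for each data point; the three points give a linear system in c and q, then p follows.
Solving: c = -1, q = -1, p = -36, so R(t) = -1 − 36/(t − 1).
Then R(-11) = -1 − 36/(-12) = 2.

2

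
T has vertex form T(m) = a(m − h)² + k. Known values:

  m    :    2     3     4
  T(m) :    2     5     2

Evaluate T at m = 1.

First differences 3, -3; second difference -6 = 2a, so a = -3.
Expanding, the m-coefficient is −2ah = 6h; matching it to the data gives h = 3, and then k = 5.
So T(m) = -3(m − 3)² + 5.
T(1) = -3·(-2)² + 5 = -7.

-7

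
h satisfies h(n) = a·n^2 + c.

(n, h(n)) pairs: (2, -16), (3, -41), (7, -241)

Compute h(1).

-1

From h(2) = -16 and h(3) = -41: 4a + c = -16 and 9a + c = -41.
Subtracting: 5a = -25, so a = -5; then c = -16 − (-5)·4 = 4.
So h(n) = -5n² + 4, and h(1) = -1.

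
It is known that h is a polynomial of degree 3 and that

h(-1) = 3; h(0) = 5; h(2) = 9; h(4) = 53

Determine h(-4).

-75

Write h(n) = an³ + bn² + cn + d; the 4 given values yield a linear system in the 4 coefficients.
Solving, h(n) = n³ - n² + 5.
Then h(-4) = -75.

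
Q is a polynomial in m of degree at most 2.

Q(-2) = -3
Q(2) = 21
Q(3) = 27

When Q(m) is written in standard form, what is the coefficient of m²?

0

Write Q(m) = am² + bm + c; the 3 given values yield a linear system in the 3 coefficients.
Solving, the leading coefficient vanishes, and Q(m) = 6m + 9.
The coefficient of m² is 0.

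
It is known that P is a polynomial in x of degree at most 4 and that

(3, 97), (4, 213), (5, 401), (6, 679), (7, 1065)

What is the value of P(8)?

1577

Write P(x) = ax^4 + bx³ + cx² + dx + e; the 5 given values yield a linear system in the 5 coefficients.
Solving, the leading coefficient vanishes, and P(x) = 3x³ + 5x + 1.
Then P(8) = 1577.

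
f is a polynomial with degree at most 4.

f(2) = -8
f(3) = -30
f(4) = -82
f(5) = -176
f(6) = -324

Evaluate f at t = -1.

-2

First differences: -22, -52, -94, -148. Second differences: -30, -42, -54. Third differences: -12, -12.
Level-3 differences are constant, so f has degree 3.
Fitting a degree-3 polynomial gives f(t) = -2t³ + 3t² + t - 6.
Then f(-1) = -2.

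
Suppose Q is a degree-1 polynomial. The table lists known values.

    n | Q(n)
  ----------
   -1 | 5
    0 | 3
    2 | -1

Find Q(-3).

Write Q(n) = an + b; the 3 given values yield a linear system in the 2 coefficients.
Solving, Q(n) = -2n + 3.
Then Q(-3) = 9.

9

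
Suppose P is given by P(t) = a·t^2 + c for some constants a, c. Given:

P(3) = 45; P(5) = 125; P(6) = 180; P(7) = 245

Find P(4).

From P(3) = 45 and P(5) = 125: 9a + c = 45 and 25a + c = 125.
Subtracting: 16a = 80, so a = 5; then c = 45 − 5·9 = 0.
So P(t) = 5t² + 0, and P(4) = 80.

80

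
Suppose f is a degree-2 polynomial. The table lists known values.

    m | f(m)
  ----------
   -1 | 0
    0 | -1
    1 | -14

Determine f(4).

Write f(m) = am² + bm + c; the 3 given values yield a linear system in the 3 coefficients.
Solving, f(m) = -6m² - 7m - 1.
Then f(4) = -125.

-125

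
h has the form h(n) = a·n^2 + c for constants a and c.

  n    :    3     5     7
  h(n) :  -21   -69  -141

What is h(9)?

-237

From h(3) = -21 and h(5) = -69: 9a + c = -21 and 25a + c = -69.
Subtracting: 16a = -48, so a = -3; then c = -21 − (-3)·9 = 6.
So h(n) = -3n² + 6, and h(9) = -237.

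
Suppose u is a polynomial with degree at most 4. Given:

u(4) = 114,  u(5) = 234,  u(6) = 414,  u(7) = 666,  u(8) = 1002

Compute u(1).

Write u(m) = am^4 + bm³ + cm² + dm + e; the 5 given values yield a linear system in the 5 coefficients.
Solving, the leading coefficient vanishes, and u(m) = 2m³ - 2m - 6.
Then u(1) = -6.

-6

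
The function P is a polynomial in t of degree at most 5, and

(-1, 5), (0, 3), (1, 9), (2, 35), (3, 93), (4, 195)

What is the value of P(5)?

First differences: -2, 6, 26, 58, 102. Second differences: 8, 20, 32, 44. Third differences: 12, 12, 12.
Level-3 differences are constant, so P has degree 3.
Fitting a degree-3 polynomial gives P(t) = 2t³ + 4t² + 3.
Then P(5) = 353.

353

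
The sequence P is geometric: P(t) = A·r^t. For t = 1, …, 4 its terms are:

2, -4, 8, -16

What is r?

-2

Consecutive ratio: -4/2 = -2, and 8/(-4) = -2, so r = -2.
Then A·(-2)^1 = 2 gives A = -1, and P(t) = -1·(-2)^t.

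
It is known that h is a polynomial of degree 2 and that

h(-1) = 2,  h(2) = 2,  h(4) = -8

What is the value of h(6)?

-26

Write h(t) = at² + bt + c; the 3 given values yield a linear system in the 3 coefficients.
Solving, h(t) = -t² + t + 4.
Then h(6) = -26.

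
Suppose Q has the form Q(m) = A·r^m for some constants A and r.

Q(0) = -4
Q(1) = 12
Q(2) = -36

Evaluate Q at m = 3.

108

Consecutive ratio: 12/(-4) = -3, and -36/12 = -3, so r = -3.
Then A·(-3)^0 = -4 gives A = -4, and Q(m) = -4·(-3)^m.
Q(3) = -4·(-3)^3 = 108.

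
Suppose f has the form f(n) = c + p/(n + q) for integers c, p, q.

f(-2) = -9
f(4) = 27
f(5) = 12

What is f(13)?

0

(f(n) − c)(n + q) = p for each data point; the three points give a linear system in c and q, then p follows.
Solving: c = -3, q = -3, p = 30, so f(n) = -3 + 30/(n − 3).
Then f(13) = -3 + 30/10 = 0.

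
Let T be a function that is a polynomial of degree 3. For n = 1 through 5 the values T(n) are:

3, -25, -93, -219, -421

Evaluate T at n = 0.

First differences: -28, -68, -126, -202. Second differences: -40, -58, -76. Third differences: -18, -18.
Level-3 differences are constant, so T has degree 3.
Fitting a degree-3 polynomial gives T(n) = -3n³ - 2n² - n + 9.
Then T(0) = 9.

9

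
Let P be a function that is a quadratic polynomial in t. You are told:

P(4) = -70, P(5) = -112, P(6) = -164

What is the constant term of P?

-2

Write P(t) = at² + bt + c; the 3 given values yield a linear system in the 3 coefficients.
Solving, P(t) = -5t² + 3t - 2.
The constant term is P(0) = -2.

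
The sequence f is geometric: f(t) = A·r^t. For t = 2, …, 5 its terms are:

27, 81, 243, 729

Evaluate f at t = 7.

Consecutive ratio: 81/27 = 3, and 243/81 = 3, so r = 3.
Then A·3^2 = 27 gives A = 3, and f(t) = 3·3^t.
f(7) = 3·3^7 = 6561.

6561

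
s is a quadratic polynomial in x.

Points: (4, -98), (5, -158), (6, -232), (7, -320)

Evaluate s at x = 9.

-538

Write s(x) = ax² + bx + c; the 4 given values yield a linear system in the 3 coefficients.
Solving, s(x) = -7x² + 3x + 2.
Then s(9) = -538.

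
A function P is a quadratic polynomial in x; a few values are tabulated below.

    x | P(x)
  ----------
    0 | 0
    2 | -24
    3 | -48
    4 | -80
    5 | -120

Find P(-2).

-8

Write P(x) = ax² + bx + c; the 5 given values yield a linear system in the 3 coefficients.
Solving, P(x) = -4x² - 4x.
Then P(-2) = -8.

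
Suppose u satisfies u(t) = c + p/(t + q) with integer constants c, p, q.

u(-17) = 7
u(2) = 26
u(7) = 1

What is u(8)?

2

(u(t) − c)(t + q) = p for each data point; the three points give a linear system in c and q, then p follows.
Solving: c = 6, q = -3, p = -20, so u(t) = 6 − 20/(t − 3).
Then u(8) = 6 − 20/5 = 2.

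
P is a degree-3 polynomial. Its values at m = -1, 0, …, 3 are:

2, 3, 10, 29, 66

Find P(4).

127

First differences: 1, 7, 19, 37. Second differences: 6, 12, 18. Third differences: 6, 6.
Level-3 differences are constant, so P has degree 3.
Extending the table by one column gives the next first difference 61, so P(4) = 66 + 61 = 127.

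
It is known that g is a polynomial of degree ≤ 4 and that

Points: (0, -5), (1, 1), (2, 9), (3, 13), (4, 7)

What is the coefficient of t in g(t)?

3

Write g(t) = at^4 + bt³ + ct² + dt + e; the 5 given values yield a linear system in the 5 coefficients.
Solving, the leading coefficient vanishes, and g(t) = -t³ + 4t² + 3t - 5.
The coefficient of t is 3.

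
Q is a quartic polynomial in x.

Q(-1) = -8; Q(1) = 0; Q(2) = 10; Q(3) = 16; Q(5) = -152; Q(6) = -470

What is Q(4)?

Write Q(x) = ax^4 + bx³ + cx² + dx + e; the 6 given values yield a linear system in the 5 coefficients.
Solving, Q(x) = -x^4 + 4x³ - x² - 2.
Then Q(4) = -18.

-18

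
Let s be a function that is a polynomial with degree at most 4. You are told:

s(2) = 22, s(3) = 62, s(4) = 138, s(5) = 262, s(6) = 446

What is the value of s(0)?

First differences: 40, 76, 124, 184. Second differences: 36, 48, 60. Third differences: 12, 12.
Level-3 differences are constant, so s has degree 3.
Fitting a degree-3 polynomial gives s(n) = 2n³ + 2n + 2.
Then s(0) = 2.

2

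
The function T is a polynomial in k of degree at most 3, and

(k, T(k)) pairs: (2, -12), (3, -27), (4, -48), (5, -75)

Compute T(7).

-147

Write T(k) = ak³ + bk² + ck + d; the 4 given values yield a linear system in the 4 coefficients.
Solving, the leading coefficient vanishes, and T(k) = -3k².
Then T(7) = -147.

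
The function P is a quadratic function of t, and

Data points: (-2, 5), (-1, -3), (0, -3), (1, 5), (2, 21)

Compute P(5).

117

Write P(t) = at² + bt + c; the 5 given values yield a linear system in the 3 coefficients.
Solving, P(t) = 4t² + 4t - 3.
Then P(5) = 117.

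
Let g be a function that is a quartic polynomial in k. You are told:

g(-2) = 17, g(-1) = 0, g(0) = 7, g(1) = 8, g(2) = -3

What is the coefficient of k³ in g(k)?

-3

Write g(k) = ak^4 + bk³ + ck² + dk + e; the 5 given values yield a linear system in the 5 coefficients.
Solving, g(k) = k^4 - 3k³ - 4k² + 7k + 7.
The coefficient of k³ is -3.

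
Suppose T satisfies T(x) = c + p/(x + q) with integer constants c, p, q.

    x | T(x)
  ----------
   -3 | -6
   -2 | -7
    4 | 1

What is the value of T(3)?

(T(x) − c)(x + q) = p for each data point; the three points give a linear system in c and q, then p follows.
Solving: c = -3, q = -1, p = 12, so T(x) = -3 + 12/(x − 1).
Then T(3) = -3 + 12/2 = 3.

3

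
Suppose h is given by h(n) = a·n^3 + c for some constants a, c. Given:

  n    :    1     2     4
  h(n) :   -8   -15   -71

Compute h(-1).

From h(1) = -8 and h(2) = -15: 1a + c = -8 and 8a + c = -15.
Subtracting: 7a = -7, so a = -1; then c = -8 − (-1)·1 = -7.
So h(n) = -1n³ − 7, and h(-1) = -6.

-6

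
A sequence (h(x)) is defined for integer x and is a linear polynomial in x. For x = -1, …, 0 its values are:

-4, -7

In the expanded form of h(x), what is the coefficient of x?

Write h(x) = ax + b; the 2 given values yield a linear system in the 2 coefficients.
Solving, h(x) = -3x - 7.
The coefficient of x is -3.

-3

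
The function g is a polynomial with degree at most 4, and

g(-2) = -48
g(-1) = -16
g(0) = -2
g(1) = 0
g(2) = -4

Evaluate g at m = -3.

-104

First differences: 32, 14, 2, -4. Second differences: -18, -12, -6. Third differences: 6, 6.
Level-3 differences are constant, so g has degree 3.
Fitting a degree-3 polynomial gives g(m) = m³ - 6m² + 7m - 2.
Then g(-3) = -104.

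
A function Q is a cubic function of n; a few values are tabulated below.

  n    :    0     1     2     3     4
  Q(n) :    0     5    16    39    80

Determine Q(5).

Write Q(n) = an³ + bn² + cn + d; the 5 given values yield a linear system in the 4 coefficients.
Solving, Q(n) = n³ + 4n.
Then Q(5) = 145.

145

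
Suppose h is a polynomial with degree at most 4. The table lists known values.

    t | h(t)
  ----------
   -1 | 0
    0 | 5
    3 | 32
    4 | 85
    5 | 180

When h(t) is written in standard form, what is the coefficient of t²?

-3

Write h(t) = at^4 + bt³ + ct² + dt + e; the 5 given values yield a linear system in the 5 coefficients.
Solving, the leading coefficient vanishes, and h(t) = 2t³ - 3t² + 5.
The coefficient of t² is -3.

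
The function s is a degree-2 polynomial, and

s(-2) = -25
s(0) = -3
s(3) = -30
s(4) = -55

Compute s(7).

Write s(m) = am² + bm + c; the 4 given values yield a linear system in the 3 coefficients.
Solving, s(m) = -4m² + 3m - 3.
Then s(7) = -178.

-178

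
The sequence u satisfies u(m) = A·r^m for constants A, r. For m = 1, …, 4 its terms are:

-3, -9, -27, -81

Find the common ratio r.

Consecutive ratio: -9/(-3) = 3, and -27/(-9) = 3, so r = 3.
Then A·3^1 = -3 gives A = -1, and u(m) = -1·3^m.

3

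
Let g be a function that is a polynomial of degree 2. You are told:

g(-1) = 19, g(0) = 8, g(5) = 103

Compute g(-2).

40

Write g(t) = at² + bt + c; the 3 given values yield a linear system in the 3 coefficients.
Solving, g(t) = 5t² - 6t + 8.
Then g(-2) = 40.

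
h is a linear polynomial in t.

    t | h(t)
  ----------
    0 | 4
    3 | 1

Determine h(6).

Write h(t) = at + b; the 2 given values yield a linear system in the 2 coefficients.
Solving, h(t) = -t + 4.
Then h(6) = -2.

-2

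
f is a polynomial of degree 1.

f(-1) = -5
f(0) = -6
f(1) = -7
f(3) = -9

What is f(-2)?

Write f(x) = ax + b; the 4 given values yield a linear system in the 2 coefficients.
Solving, f(x) = -x - 6.
Then f(-2) = -4.

-4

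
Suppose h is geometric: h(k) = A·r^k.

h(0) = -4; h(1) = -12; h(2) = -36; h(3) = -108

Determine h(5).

Consecutive ratio: -12/(-4) = 3, and -36/(-12) = 3, so r = 3.
Then A·3^0 = -4 gives A = -4, and h(k) = -4·3^k.
h(5) = -4·3^5 = -972.

-972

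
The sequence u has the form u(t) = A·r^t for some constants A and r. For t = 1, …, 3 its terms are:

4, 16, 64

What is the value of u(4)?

256

Consecutive ratio: 16/4 = 4, and 64/16 = 4, so r = 4.
Then A·4^1 = 4 gives A = 1, and u(t) = 1·4^t.
u(4) = 1·4^4 = 256.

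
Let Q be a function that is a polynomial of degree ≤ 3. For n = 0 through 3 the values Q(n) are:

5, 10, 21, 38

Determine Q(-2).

13

First differences: 5, 11, 17. Second differences: 6, 6.
Level-2 differences are constant, so Q has degree 2.
Fitting a degree-2 polynomial gives Q(n) = 3n² + 2n + 5.
Then Q(-2) = 13.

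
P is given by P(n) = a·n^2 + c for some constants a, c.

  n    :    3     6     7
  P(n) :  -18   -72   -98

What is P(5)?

From P(3) = -18 and P(6) = -72: 9a + c = -18 and 36a + c = -72.
Subtracting: 27a = -54, so a = -2; then c = -18 − (-2)·9 = 0.
So P(n) = -2n² + 0, and P(5) = -50.

-50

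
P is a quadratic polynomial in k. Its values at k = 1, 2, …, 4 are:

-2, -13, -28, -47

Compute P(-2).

First differences: -11, -15, -19. Second differences: -4, -4.
Level-2 differences are constant, so P has degree 2.
Fitting a degree-2 polynomial gives P(k) = -2k² - 5k + 5.
Then P(-2) = 7.

7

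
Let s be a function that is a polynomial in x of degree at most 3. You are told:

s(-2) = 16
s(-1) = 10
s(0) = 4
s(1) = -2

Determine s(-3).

22

Write s(x) = ax³ + bx² + cx + d; the 4 given values yield a linear system in the 4 coefficients.
Solving, the top 2 coefficients vanish, and s(x) = -6x + 4.
Then s(-3) = 22.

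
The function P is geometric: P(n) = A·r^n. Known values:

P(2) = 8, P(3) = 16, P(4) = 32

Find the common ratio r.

Consecutive ratio: 16/8 = 2, and 32/16 = 2, so r = 2.
Then A·2^2 = 8 gives A = 2, and P(n) = 2·2^n.

2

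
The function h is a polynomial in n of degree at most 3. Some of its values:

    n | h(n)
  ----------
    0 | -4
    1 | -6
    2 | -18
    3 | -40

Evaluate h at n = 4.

-72

First differences: -2, -12, -22. Second differences: -10, -10.
Level-2 differences are constant, so h has degree 2.
Fitting a degree-2 polynomial gives h(n) = -5n² + 3n - 4.
Then h(4) = -72.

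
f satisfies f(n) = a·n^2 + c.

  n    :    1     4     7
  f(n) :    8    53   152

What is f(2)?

17

From f(1) = 8 and f(4) = 53: 1a + c = 8 and 16a + c = 53.
Subtracting: 15a = 45, so a = 3; then c = 8 − 3·1 = 5.
So f(n) = 3n² + 5, and f(2) = 17.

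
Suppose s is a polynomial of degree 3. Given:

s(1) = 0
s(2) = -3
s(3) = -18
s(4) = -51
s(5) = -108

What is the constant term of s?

-3

First differences: -3, -15, -33, -57. Second differences: -12, -18, -24. Third differences: -6, -6.
Level-3 differences are constant, so s has degree 3.
Fitting a degree-3 polynomial gives s(k) = -k³ + 4k - 3.
The constant term is s(0) = -3.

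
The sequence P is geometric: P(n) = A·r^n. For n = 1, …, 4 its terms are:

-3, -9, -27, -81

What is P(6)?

-729

Consecutive ratio: -9/(-3) = 3, and -27/(-9) = 3, so r = 3.
Then A·3^1 = -3 gives A = -1, and P(n) = -1·3^n.
P(6) = -1·3^6 = -729.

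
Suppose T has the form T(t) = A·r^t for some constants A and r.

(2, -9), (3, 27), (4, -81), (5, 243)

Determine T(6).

-729

Consecutive ratio: 27/(-9) = -3, and -81/27 = -3, so r = -3.
Then A·(-3)^2 = -9 gives A = -1, and T(t) = -1·(-3)^t.
T(6) = -1·(-3)^6 = -729.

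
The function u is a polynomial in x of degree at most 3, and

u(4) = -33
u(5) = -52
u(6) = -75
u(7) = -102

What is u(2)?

First differences: -19, -23, -27. Second differences: -4, -4.
Level-2 differences are constant, so u has degree 2.
Fitting a degree-2 polynomial gives u(x) = -2x² - x + 3.
Then u(2) = -7.

-7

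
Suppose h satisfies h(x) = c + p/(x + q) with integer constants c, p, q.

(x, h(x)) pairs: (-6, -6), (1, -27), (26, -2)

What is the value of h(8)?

1

(h(x) − c)(x + q) = p for each data point; the three points give a linear system in c and q, then p follows.
Solving: c = -3, q = -2, p = 24, so h(x) = -3 + 24/(x − 2).
Then h(8) = -3 + 24/6 = 1.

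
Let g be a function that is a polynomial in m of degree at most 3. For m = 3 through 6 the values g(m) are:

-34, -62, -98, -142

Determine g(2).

-14

Write g(m) = am³ + bm² + cm + d; the 4 given values yield a linear system in the 4 coefficients.
Solving, the leading coefficient vanishes, and g(m) = -4m² + 2.
Then g(2) = -14.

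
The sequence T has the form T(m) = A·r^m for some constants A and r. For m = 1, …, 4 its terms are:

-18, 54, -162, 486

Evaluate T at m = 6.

4374

Consecutive ratio: 54/(-18) = -3, and -162/54 = -3, so r = -3.
Then A·(-3)^1 = -18 gives A = 6, and T(m) = 6·(-3)^m.
T(6) = 6·(-3)^6 = 4374.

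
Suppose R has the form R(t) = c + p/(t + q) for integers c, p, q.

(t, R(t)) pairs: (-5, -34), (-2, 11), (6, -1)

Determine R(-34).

(R(t) − c)(t + q) = p for each data point; the three points give a linear system in c and q, then p follows.
Solving: c = -4, q = 4, p = 30, so R(t) = -4 + 30/(t + 4).
Then R(-34) = -4 + 30/(-30) = -5.

-5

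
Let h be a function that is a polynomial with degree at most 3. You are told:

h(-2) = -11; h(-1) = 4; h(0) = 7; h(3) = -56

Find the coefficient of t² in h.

Write h(t) = at³ + bt² + ct + d; the 4 given values yield a linear system in the 4 coefficients.
Solving, the leading coefficient vanishes, and h(t) = -6t² - 3t + 7.
The coefficient of t² is -6.

-6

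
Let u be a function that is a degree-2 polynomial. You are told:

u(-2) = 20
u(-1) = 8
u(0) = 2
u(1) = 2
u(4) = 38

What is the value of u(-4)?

62

Write u(n) = an² + bn + c; the 5 given values yield a linear system in the 3 coefficients.
Solving, u(n) = 3n² - 3n + 2.
Then u(-4) = 62.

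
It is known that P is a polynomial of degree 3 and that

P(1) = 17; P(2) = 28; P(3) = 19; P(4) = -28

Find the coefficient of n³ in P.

Write P(n) = an³ + bn² + cn + d; the 4 given values yield a linear system in the 4 coefficients.
Solving, P(n) = -3n³ + 8n² + 8n + 4.
The coefficient of n³ is -3.

-3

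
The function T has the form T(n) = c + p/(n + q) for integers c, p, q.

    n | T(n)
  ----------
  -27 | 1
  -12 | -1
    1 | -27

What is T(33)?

5

(T(n) − c)(n + q) = p for each data point; the three points give a linear system in c and q, then p follows.
Solving: c = 3, q = -3, p = 60, so T(n) = 3 + 60/(n − 3).
Then T(33) = 3 + 60/30 = 5.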